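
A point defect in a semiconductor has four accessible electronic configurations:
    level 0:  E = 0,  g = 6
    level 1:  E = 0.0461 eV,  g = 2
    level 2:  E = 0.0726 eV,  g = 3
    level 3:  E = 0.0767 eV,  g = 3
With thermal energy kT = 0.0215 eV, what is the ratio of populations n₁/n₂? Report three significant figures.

n₁/n₂ = (g₁/g₂) exp[−(E₁−E₂)/kT] = (2/3) × exp(−(-0.0265 eV)/(0.0215 eV)) = (2/3) × exp(1.2326) = 2.29.

2.29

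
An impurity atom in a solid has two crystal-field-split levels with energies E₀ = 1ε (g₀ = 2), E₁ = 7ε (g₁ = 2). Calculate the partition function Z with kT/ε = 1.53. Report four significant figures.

Eᵢ/kT = 0.653595, 4.57516.
Z = Σ gᵢe^(−Eᵢ/kT) = 2·e^(−0.653595) + 2·e^(−4.57516) = 1.04034 + 0.0206093 = 1.06095.

Z = 1.061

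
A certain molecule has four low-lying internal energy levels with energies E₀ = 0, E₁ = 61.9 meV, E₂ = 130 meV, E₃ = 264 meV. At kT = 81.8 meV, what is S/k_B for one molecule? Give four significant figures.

1.010

Eᵢ/kT = 0, 0.756724, 1.58924, 3.22738.
Z = Σ e^(−Eᵢ/kT) = e^(−0) + e^(−0.756724) + e^(−1.58924) + e^(−3.22738) = 1.00000 + 0.469201 + 0.204081 + 0.0396613 = 1.71294.
⟨E⟩ = Σ EᵢPᵢ = 38.5563 meV.
S/k_B = ln Z + ⟨E⟩/kT = ln(1.71294) + 38.5563/81.8 = 0.538211 + 0.471348 = 1.010.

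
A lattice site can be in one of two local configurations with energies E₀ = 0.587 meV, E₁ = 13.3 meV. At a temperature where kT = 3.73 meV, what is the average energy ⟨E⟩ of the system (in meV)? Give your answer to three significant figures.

0.994 meV

Eᵢ/kT = 0.15737, 3.5657.
Z = Σ e^(−Eᵢ/kT) = e^(−0.15737) + e^(−3.5657) = 0.85439 + 0.028277 = 0.88267.
⟨E⟩ = Σ Eᵢ e^(−Eᵢ/kT) / Z = (0.587·0.85439 + 13.3·0.028277) / 0.88267 = 0.994 meV.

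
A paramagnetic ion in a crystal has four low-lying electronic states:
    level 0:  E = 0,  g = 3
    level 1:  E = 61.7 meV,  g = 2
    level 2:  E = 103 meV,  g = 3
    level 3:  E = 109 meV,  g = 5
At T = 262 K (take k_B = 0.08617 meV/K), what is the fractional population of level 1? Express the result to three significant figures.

k_BT = 0.08617 × 262 K = 22.577 meV.
Eᵢ/kT = 0, 2.7329, 4.5622, 4.8279.
Z = Σ gᵢe^(−Eᵢ/kT) = 3·e^(−0) + 2·e^(−2.7329) + 3·e^(−4.5622) + 5·e^(−4.8279) = 3.0000 + 0.13006 + 0.031317 + 0.040017 = 3.2014.
P₁ = g₁ e^(−E₁/kT) / Z = 0.13006/3.2014 = 0.0406.

0.0406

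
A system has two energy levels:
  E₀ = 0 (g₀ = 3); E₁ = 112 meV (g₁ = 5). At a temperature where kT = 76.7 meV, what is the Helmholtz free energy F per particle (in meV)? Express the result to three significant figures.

Eᵢ/kT = 0, 1.4602.
Z = Σ gᵢe^(−Eᵢ/kT) = 3·e^(−0) + 5·e^(−1.4602) = 3.0000 + 1.1609 = 4.1609.
F = −kT ln Z = −76.7 × ln(4.1609) = −76.7 × 1.4257 = -109 meV.

-109 meV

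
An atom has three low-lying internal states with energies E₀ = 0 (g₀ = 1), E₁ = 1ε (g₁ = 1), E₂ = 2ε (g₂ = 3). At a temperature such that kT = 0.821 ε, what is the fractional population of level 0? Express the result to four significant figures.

0.6417

Eᵢ/kT = 0, 1.21803, 2.43605.
Z = Σ gᵢe^(−Eᵢ/kT) = 1·e^(−0) + 1·e^(−1.21803) + 3·e^(−2.43605) = 1.00000 + 0.295812 + 0.262517 = 1.55833.
P₀ = g₀ e^(−E₀/kT) / Z = 1.00000/1.55833 = 0.6417.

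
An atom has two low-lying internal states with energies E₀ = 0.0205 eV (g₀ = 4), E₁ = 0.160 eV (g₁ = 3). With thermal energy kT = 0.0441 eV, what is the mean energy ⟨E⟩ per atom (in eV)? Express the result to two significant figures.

Eᵢ/kT = 0.4649, 3.628.
Z = Σ gᵢe^(−Eᵢ/kT) = 4·e^(−0.4649) + 3·e^(−3.628) = 2.513 + 0.07971 = 2.593.
⟨E⟩ = Σ Eᵢ gᵢe^(−Eᵢ/kT) / Z = (0.0205·2.513 + 0.160·0.07971) / 2.593 = 0.025 eV.

0.025 eV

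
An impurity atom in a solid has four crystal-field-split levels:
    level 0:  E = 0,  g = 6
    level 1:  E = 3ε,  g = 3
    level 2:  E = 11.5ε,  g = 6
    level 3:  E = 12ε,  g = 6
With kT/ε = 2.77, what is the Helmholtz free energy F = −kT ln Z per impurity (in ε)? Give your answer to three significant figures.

Eᵢ/kT = 0, 1.0830, 4.1516, 4.3321.
Z = Σ gᵢe^(−Eᵢ/kT) = 6·e^(−0) + 3·e^(−1.0830) + 6·e^(−4.1516) + 6·e^(−4.3321) = 6.0000 + 1.0157 + 0.094435 + 0.078840 = 7.1890.
F = −kT ln Z = −2.77 × ln(7.1890) = −2.77 × 1.9726 = -5.46 ε.

-5.46 ε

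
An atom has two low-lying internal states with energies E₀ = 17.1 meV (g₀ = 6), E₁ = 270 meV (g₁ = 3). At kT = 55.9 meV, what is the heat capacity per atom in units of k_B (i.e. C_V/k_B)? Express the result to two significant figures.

Eᵢ/kT = 0.3059, 4.830.
Z = Σ gᵢe^(−Eᵢ/kT) = 6·e^(−0.3059) + 3·e^(−4.830) = 4.419 + 0.02396 = 4.443.
⟨E⟩ = 18.46 meV, ⟨E²⟩ = 684.0 meV².
C_V/k_B = (⟨E²⟩ − ⟨E⟩²)/(kT)² = (684.0 − 340.8)/3125 = 0.11.

0.11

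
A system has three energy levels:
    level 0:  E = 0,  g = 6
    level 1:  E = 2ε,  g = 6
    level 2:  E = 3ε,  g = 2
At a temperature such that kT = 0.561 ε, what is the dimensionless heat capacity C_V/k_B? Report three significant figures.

0.382

Eᵢ/kT = 0, 3.5651, 5.3476.
Z = Σ gᵢe^(−Eᵢ/kT) = 6·e^(−0) + 6·e^(−3.5651) + 2·e^(−5.3476) = 6.0000 + 0.16976 + 0.0095191 = 6.1793.
⟨E⟩ = 0.059566 ε, ⟨E²⟩ = 0.12375 ε².
C_V/k_B = (⟨E²⟩ − ⟨E⟩²)/(kT)² = (0.12375 − 0.0035481)/0.31472 = 0.382.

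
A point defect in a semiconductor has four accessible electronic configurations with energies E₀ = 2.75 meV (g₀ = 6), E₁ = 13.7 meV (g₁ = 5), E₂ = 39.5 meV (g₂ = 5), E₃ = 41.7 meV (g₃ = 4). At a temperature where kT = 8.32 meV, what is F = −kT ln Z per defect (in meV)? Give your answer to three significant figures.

Eᵢ/kT = 0.33053, 1.6466, 4.7476, 5.0120.
Z = Σ gᵢe^(−Eᵢ/kT) = 6·e^(−0.33053) + 5·e^(−1.6466) + 5·e^(−4.7476) + 4·e^(−5.0120) = 4.3113 + 0.96352 + 0.043362 + 0.026630 = 5.3448.
F = −kT ln Z = −8.32 × ln(5.3448) = −8.32 × 1.6761 = -13.9 meV.

-13.9 meV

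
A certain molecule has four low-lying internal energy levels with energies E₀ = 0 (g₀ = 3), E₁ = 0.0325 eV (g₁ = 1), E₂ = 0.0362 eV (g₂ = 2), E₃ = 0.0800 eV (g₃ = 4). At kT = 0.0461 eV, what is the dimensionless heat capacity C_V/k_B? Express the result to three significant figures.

0.373

Eᵢ/kT = 0, 0.70499, 0.78525, 1.7354.
Z = Σ gᵢe^(−Eᵢ/kT) = 3·e^(−0) + 1·e^(−0.70499) + 2·e^(−0.78525) + 4·e^(−1.7354) = 3.0000 + 0.49411 + 0.91201 + 0.70532 = 5.1114.
⟨E⟩ = 0.020640 eV, ⟨E²⟩ = 0.0012191 eV².
C_V/k_B = (⟨E²⟩ − ⟨E⟩²)/(kT)² = (0.0012191 − 0.00042601)/0.0021252 = 0.373.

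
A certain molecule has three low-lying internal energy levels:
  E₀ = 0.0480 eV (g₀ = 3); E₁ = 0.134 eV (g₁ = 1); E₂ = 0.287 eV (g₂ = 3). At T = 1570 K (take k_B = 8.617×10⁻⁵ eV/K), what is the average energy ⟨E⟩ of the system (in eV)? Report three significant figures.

0.0896 eV

k_BT = 8.617×10⁻⁵ × 1570 K = 0.13529 eV.
Eᵢ/kT = 0.35479, 0.99046, 2.1214.
Z = Σ gᵢe^(−Eᵢ/kT) = 3·e^(−0.35479) + 1·e^(−0.99046) + 3·e^(−2.1214) = 2.1040 + 0.37141 + 0.35959 = 2.8350.
⟨E⟩ = Σ Eᵢ gᵢe^(−Eᵢ/kT) / Z = (0.0480·2.1040 + 0.134·0.37141 + 0.287·0.35959) / 2.8350 = 0.0896 eV.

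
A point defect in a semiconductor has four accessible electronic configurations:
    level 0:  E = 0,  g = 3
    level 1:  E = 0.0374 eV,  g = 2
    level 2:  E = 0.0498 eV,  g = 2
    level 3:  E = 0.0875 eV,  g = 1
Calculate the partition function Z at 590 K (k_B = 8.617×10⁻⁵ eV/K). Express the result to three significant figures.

k_BT = 8.617×10⁻⁵ × 590 K = 0.050840 eV.
Eᵢ/kT = 0, 0.73564, 0.97954, 1.7211.
Z = Σ gᵢe^(−Eᵢ/kT) = 3·e^(−0) + 2·e^(−0.73564) + 2·e^(−0.97954) + 1·e^(−1.7211) = 3.0000 + 0.95840 + 0.75097 + 0.17887 = 4.8882.

Z = 4.89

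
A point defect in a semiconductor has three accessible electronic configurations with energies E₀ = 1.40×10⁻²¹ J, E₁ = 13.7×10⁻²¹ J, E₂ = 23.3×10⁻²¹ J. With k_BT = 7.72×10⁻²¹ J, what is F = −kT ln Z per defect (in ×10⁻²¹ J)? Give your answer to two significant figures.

-0.40 ×10⁻²¹ J

Eᵢ/kT = 0.1813, 1.775, 3.018.
Z = Σ e^(−Eᵢ/kT) = e^(−0.1813) + e^(−1.775) + e^(−3.018) = 0.8342 + 0.1695 + 0.04890 = 1.053.
F = −kT ln Z = −7.72 × ln(1.053) = −7.72 × 0.05164 = -0.40 ×10⁻²¹ J.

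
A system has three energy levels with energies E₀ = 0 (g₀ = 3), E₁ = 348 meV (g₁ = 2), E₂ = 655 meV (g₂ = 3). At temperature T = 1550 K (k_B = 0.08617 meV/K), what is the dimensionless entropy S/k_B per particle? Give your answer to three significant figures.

1.31

k_BT = 0.08617 × 1550 K = 133.56 meV.
Eᵢ/kT = 0, 2.6056, 4.9042.
Z = Σ gᵢe^(−Eᵢ/kT) = 3·e^(−0) + 2·e^(−2.6056) + 3·e^(−4.9042) = 3.0000 + 0.14772 + 0.022246 = 3.1700.
⟨E⟩ = Σ EᵢPᵢ = 20.813 meV.
S/k_B = ln Z + ⟨E⟩/kT = ln(3.1700) + 20.813/133.56 = 1.1537 + 0.15583 = 1.31.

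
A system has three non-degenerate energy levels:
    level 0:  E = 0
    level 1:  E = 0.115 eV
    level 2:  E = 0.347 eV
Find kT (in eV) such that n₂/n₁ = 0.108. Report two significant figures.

n₂/n₁ = exp[−(E₂−E₁)/kT] = 0.108.
⇒ (E₂−E₁)/kT = ln(1/0.108) = ln(9.259) = 2.226.
kT = 0.232 eV / 2.226 = 0.10 eV.

0.10 eV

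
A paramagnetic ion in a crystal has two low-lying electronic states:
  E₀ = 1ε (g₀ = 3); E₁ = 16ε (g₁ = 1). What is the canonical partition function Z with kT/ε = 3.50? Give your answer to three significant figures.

Z = 2.26

Eᵢ/kT = 0.28571, 4.5714.
Z = Σ gᵢe^(−Eᵢ/kT) = 3·e^(−0.28571) + 1·e^(−4.5714) = 2.2544 + 0.010343 = 2.2647.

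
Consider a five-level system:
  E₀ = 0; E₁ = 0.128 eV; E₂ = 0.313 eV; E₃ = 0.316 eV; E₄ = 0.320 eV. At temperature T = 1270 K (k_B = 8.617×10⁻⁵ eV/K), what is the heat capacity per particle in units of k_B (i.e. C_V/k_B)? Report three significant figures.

0.903

k_BT = 8.617×10⁻⁵ × 1270 K = 0.10944 eV.
Eᵢ/kT = 0, 1.1696, 2.8600, 2.8874, 2.9240.
Z = Σ e^(−Eᵢ/kT) = e^(−0) + e^(−1.1696) + e^(−2.8600) + e^(−2.8874) + e^(−2.9240) = 1.0000 + 0.31049 + 0.057269 + 0.055721 + 0.053718 = 1.4772.
⟨E⟩ = 0.062595 eV, ⟨E²⟩ = 0.014732 eV².
C_V/k_B = (⟨E²⟩ − ⟨E⟩²)/(kT)² = (0.014732 − 0.0039181)/0.011977 = 0.903.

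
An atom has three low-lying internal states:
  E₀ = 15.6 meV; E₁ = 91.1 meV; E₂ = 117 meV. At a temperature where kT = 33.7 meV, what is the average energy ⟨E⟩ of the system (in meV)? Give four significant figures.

26.88 meV

Eᵢ/kT = 0.462908, 2.70326, 3.47181.
Z = Σ e^(−Eᵢ/kT) = e^(−0.462908) + e^(−2.70326) + e^(−3.47181) = 0.629451 + 0.0669868 + 0.0310608 = 0.727499.
⟨E⟩ = Σ Eᵢ e^(−Eᵢ/kT) / Z = (15.6·0.629451 + 91.1·0.0669868 + 117·0.0310608) / 0.727499 = 26.88 meV.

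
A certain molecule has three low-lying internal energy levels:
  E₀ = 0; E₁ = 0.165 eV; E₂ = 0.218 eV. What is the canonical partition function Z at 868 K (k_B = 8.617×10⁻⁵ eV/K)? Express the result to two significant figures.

Z = 1.2

k_BT = 8.617×10⁻⁵ × 868 K = 0.07480 eV.
Eᵢ/kT = 0, 2.206, 2.914.
Z = Σ e^(−Eᵢ/kT) = e^(−0) + e^(−2.206) + e^(−2.914) = 1.000 + 0.1101 + 0.05426 = 1.164.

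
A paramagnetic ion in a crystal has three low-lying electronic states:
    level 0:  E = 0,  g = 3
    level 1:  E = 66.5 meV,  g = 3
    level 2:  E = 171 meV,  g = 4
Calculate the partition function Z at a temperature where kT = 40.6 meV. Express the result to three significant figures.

Z = 3.64

Eᵢ/kT = 0, 1.6379, 4.2118.
Z = Σ gᵢe^(−Eᵢ/kT) = 3·e^(−0) + 3·e^(−1.6379) + 4·e^(−4.2118) = 3.0000 + 0.58316 + 0.059279 = 3.6424.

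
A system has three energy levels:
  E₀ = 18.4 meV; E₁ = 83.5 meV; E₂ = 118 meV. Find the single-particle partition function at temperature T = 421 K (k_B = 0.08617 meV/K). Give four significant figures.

k_BT = 0.08617 × 421 K = 36.2776 meV.
Eᵢ/kT = 0.507200, 2.30170, 3.25270.
Z = Σ e^(−Eᵢ/kT) = e^(−0.507200) + e^(−2.30170) + e^(−3.25270) = 0.602179 + 0.100089 + 0.0386697 = 0.740938.

Z = 0.7409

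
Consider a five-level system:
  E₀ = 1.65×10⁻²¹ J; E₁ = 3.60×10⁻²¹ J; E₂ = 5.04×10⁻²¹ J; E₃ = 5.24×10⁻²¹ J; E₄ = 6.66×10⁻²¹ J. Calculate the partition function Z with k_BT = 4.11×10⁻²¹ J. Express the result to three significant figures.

Z = 1.86

Eᵢ/kT = 0.40146, 0.87591, 1.2263, 1.2749, 1.6204.
Z = Σ e^(−Eᵢ/kT) = e^(−0.40146) + e^(−0.87591) + e^(−1.2263) + e^(−1.2749) + e^(−1.6204) = 0.66934 + 0.41648 + 0.29338 + 0.27946 + 0.19782 = 1.8565.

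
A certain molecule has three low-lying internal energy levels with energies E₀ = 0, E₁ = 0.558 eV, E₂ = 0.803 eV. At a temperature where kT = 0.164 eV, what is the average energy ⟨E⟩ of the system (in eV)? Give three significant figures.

0.0236 eV

Eᵢ/kT = 0, 3.4024, 4.8963.
Z = Σ e^(−Eᵢ/kT) = e^(−0) + e^(−3.4024) + e^(−4.8963) = 1.0000 + 0.033293 + 0.0074742 = 1.0408.
⟨E⟩ = Σ Eᵢ e^(−Eᵢ/kT) / Z = (0·1.0000 + 0.558·0.033293 + 0.803·0.0074742) / 1.0408 = 0.0236 eV.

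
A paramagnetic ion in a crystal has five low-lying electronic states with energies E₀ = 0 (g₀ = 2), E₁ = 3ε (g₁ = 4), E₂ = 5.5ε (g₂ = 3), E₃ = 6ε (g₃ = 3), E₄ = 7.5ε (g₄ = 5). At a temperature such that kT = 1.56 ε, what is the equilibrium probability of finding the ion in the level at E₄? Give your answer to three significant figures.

0.0147

Eᵢ/kT = 0, 1.9231, 3.5256, 3.8462, 4.8077.
Z = Σ gᵢe^(−Eᵢ/kT) = 2·e^(−0) + 4·e^(−1.9231) + 3·e^(−3.5256) + 3·e^(−3.8462) + 5·e^(−4.8077) = 2.0000 + 0.58461 + 0.088302 + 0.064082 + 0.040833 = 2.7778.
P₄ = g₄ e^(−E₄/kT) / Z = 0.040833/2.7778 = 0.0147.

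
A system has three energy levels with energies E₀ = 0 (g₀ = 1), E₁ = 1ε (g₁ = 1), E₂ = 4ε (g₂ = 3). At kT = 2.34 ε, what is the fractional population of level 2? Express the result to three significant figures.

0.247

Eᵢ/kT = 0, 0.42735, 1.7094.
Z = Σ gᵢe^(−Eᵢ/kT) = 1·e^(−0) + 1·e^(−0.42735) + 3·e^(−1.7094) = 1.0000 + 0.65224 + 0.54292 = 2.1952.
P₂ = g₂ e^(−E₂/kT) / Z = 0.54292/2.1952 = 0.247.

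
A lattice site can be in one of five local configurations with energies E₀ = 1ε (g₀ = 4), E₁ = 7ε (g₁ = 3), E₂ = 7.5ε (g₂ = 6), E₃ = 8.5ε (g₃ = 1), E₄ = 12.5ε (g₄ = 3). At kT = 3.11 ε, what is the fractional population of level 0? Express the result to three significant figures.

0.749

Eᵢ/kT = 0.32154, 2.2508, 2.4116, 2.7331, 4.0193.
Z = Σ gᵢe^(−Eᵢ/kT) = 4·e^(−0.32154) + 3·e^(−2.2508) + 6·e^(−2.4116) + 1·e^(−2.7331) + 3·e^(−4.0193) = 2.9001 + 0.31594 + 0.53803 + 0.065017 + 0.053897 = 3.8730.
P₀ = g₀ e^(−E₀/kT) / Z = 2.9001/3.8730 = 0.749.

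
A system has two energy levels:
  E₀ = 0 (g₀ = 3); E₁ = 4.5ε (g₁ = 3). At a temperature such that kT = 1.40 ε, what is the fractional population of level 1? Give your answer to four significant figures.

0.03863

Eᵢ/kT = 0, 3.21429.
Z = Σ gᵢe^(−Eᵢ/kT) = 3·e^(−0) + 3·e^(−3.21429) = 3.00000 + 0.120552 = 3.12055.
P₁ = g₁ e^(−E₁/kT) / Z = 0.120552/3.12055 = 0.03863.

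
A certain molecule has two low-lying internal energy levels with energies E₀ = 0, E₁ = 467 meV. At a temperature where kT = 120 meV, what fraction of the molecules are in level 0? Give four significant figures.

0.9800

Eᵢ/kT = 0, 3.89167.
Z = Σ e^(−Eᵢ/kT) = e^(−0) + e^(−3.89167) = 1.00000 + 0.0204112 = 1.02041.
P₀ = e^(−E₀/kT) / Z = 1.00000/1.02041 = 0.9800.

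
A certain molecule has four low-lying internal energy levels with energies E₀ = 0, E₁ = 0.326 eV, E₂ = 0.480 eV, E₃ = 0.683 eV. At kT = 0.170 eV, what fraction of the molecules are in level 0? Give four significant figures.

Eᵢ/kT = 0, 1.91765, 2.82353, 4.01765.
Z = Σ e^(−Eᵢ/kT) = e^(−0) + e^(−1.91765) + e^(−2.82353) + e^(−4.01765) = 1.00000 + 0.146952 + 0.0593959 + 0.0179952 = 1.22434.
P₀ = e^(−E₀/kT) / Z = 1.00000/1.22434 = 0.8168.

0.8168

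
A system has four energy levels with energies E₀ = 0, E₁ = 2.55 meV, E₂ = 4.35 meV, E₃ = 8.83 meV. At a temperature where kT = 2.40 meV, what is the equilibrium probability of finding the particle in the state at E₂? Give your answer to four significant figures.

Eᵢ/kT = 0, 1.06250, 1.81250, 3.67917.
Z = Σ e^(−Eᵢ/kT) = e^(−0) + e^(−1.06250) + e^(−1.81250) + e^(−3.67917) = 1.00000 + 0.345591 + 0.163246 + 0.0252439 = 1.53408.
P₂ = e^(−E₂/kT) / Z = 0.163246/1.53408 = 0.1064.

0.1064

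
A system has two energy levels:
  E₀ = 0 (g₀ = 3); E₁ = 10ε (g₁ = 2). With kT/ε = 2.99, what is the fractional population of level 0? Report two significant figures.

Eᵢ/kT = 0, 3.344.
Z = Σ gᵢe^(−Eᵢ/kT) = 3·e^(−0) + 2·e^(−3.344) = 3.000 + 0.07059 = 3.071.
P₀ = g₀ e^(−E₀/kT) / Z = 3.000/3.071 = 0.98.

0.98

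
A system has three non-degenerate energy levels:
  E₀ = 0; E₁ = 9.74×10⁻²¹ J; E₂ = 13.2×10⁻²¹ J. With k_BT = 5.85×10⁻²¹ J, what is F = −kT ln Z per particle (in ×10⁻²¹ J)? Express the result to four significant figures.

-1.507 ×10⁻²¹ J

Eᵢ/kT = 0, 1.66496, 2.25641.
Z = Σ e^(−Eᵢ/kT) = e^(−0) + e^(−1.66496) + e^(−2.25641) = 1.00000 + 0.189198 + 0.104726 = 1.29392.
F = −kT ln Z = −5.85 × ln(1.29392) = −5.85 × 0.257676 = -1.507 ×10⁻²¹ J.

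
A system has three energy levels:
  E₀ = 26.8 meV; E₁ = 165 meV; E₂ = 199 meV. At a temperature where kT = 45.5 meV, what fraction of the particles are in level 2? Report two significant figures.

Eᵢ/kT = 0.5890, 3.626, 4.374.
Z = Σ e^(−Eᵢ/kT) = e^(−0.5890) + e^(−3.626) + e^(−4.374) = 0.5549 + 0.02662 + 0.01260 = 0.5941.
P₂ = e^(−E₂/kT) / Z = 0.01260/0.5941 = 0.021.

0.021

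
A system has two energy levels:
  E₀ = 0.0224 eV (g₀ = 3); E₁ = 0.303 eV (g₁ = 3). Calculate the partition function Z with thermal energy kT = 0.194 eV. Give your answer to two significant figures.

Z = 3.3

Eᵢ/kT = 0.1155, 1.562.
Z = Σ gᵢe^(−Eᵢ/kT) = 3·e^(−0.1155) + 3·e^(−1.562) = 2.673 + 0.6291 = 3.302.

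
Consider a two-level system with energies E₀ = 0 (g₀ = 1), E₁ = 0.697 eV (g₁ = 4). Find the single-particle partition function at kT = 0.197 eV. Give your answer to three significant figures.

Eᵢ/kT = 0, 3.5381.
Z = Σ gᵢe^(−Eᵢ/kT) = 1·e^(−0) + 4·e^(−3.5381) = 1.0000 + 0.11627 = 1.1163.

Z = 1.12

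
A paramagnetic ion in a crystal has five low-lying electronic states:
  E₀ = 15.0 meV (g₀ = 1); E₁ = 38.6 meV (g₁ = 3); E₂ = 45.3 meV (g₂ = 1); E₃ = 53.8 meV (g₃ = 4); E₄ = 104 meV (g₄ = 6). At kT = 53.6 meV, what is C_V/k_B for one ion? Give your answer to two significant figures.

0.26

Eᵢ/kT = 0.2799, 0.7201, 0.8451, 1.004, 1.940.
Z = Σ gᵢe^(−Eᵢ/kT) = 1·e^(−0.2799) + 3·e^(−0.7201) + 1·e^(−0.8451) + 4·e^(−1.004) + 6·e^(−1.940) = 0.7559 + 1.460 + 0.4295 + 1.466 + 0.8622 = 4.974.
⟨E⟩ = 51.41 meV, ⟨E²⟩ = 3377 meV².
C_V/k_B = (⟨E²⟩ − ⟨E⟩²)/(kT)² = (3377 − 2643)/2873 = 0.26.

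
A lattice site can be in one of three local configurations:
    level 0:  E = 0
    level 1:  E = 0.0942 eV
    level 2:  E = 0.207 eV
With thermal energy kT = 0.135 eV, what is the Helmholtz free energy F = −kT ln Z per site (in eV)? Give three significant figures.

Eᵢ/kT = 0, 0.69778, 1.5333.
Z = Σ e^(−Eᵢ/kT) = e^(−0) + e^(−0.69778) + e^(−1.5333) = 1.0000 + 0.49769 + 0.21582 = 1.7135.
F = −kT ln Z = −0.135 × ln(1.7135) = −0.135 × 0.53854 = -0.0727 eV.

-0.0727 eV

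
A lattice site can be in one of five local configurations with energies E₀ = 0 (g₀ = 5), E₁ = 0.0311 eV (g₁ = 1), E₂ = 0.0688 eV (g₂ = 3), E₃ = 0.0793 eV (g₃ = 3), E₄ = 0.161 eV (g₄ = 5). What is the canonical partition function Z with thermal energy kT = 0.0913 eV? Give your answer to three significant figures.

Eᵢ/kT = 0, 0.34064, 0.75356, 0.86857, 1.7634.
Z = Σ gᵢe^(−Eᵢ/kT) = 5·e^(−0) + 1·e^(−0.34064) + 3·e^(−0.75356) + 3·e^(−0.86857) + 5·e^(−1.7634) = 5.0000 + 0.71131 + 1.4121 + 1.2587 + 0.85730 = 9.2394.

Z = 9.24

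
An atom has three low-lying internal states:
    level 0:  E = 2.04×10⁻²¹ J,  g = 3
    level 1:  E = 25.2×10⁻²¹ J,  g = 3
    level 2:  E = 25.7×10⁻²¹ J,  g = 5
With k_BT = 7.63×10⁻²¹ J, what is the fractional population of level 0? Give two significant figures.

Eᵢ/kT = 0.2674, 3.303, 3.368.
Z = Σ gᵢe^(−Eᵢ/kT) = 3·e^(−0.2674) + 3·e^(−3.303) + 5·e^(−3.368) = 2.296 + 0.1103 + 0.1723 = 2.579.
P₀ = g₀ e^(−E₀/kT) / Z = 2.296/2.579 = 0.89.

0.89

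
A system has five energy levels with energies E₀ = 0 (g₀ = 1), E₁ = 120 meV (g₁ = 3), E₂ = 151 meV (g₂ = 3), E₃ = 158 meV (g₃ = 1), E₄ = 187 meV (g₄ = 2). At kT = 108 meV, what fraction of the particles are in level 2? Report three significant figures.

0.224

Eᵢ/kT = 0, 1.1111, 1.3981, 1.4630, 1.7315.
Z = Σ gᵢe^(−Eᵢ/kT) = 1·e^(−0) + 3·e^(−1.1111) + 3·e^(−1.3981) + 1·e^(−1.4630) + 2·e^(−1.7315) = 1.0000 + 0.98759 + 0.74120 + 0.23154 + 0.35404 = 3.3144.
P₂ = g₂ e^(−E₂/kT) / Z = 0.74120/3.3144 = 0.224.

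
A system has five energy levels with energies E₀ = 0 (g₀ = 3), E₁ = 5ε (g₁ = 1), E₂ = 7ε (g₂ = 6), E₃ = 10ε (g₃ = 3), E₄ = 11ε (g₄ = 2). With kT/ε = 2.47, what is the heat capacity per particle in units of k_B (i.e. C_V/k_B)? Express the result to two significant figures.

Eᵢ/kT = 0, 2.024, 2.834, 4.049, 4.453.
Z = Σ gᵢe^(−Eᵢ/kT) = 3·e^(−0) + 1·e^(−2.024) + 6·e^(−2.834) + 3·e^(−4.049) + 2·e^(−4.453) = 3.000 + 0.1321 + 0.3527 + 0.05232 + 0.02329 = 3.560.
⟨E⟩ = 1.098 ε, ⟨E²⟩ = 8.044 ε².
C_V/k_B = (⟨E²⟩ − ⟨E⟩²)/(kT)² = (8.044 − 1.206)/6.101 = 1.1.

1.1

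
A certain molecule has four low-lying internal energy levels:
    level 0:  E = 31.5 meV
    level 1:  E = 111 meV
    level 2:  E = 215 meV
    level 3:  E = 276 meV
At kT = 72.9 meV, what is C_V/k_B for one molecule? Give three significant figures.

0.674

Eᵢ/kT = 0.43210, 1.5226, 2.9492, 3.7860.
Z = Σ e^(−Eᵢ/kT) = e^(−0.43210) + e^(−1.5226) + e^(−2.9492) + e^(−3.7860) = 0.64914 + 0.21814 + 0.052382 + 0.022686 = 0.94235.
⟨E⟩ = 65.989 meV, ⟨E²⟩ = 7939.0 meV².
C_V/k_B = (⟨E²⟩ − ⟨E⟩²)/(kT)² = (7939.0 − 4354.5)/5314.4 = 0.674.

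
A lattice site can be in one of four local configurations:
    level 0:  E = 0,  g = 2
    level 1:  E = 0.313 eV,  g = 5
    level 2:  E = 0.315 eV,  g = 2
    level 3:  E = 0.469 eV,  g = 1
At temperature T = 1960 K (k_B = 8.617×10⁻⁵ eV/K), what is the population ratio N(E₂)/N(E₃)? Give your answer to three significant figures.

k_BT = 8.617×10⁻⁵ × 1960 K = 0.16889 eV.
n₂/n₃ = (g₂/g₃) exp[−(E₂−E₃)/kT] = (2/1) × exp(−(-0.154 eV)/(0.16889 eV)) = (2/1) × exp(0.91184) = 4.98.

4.98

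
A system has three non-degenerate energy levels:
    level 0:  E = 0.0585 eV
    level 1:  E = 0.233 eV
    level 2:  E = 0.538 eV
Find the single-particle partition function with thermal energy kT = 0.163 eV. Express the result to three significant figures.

Eᵢ/kT = 0.35890, 1.4294, 3.3006.
Z = Σ e^(−Eᵢ/kT) = e^(−0.35890) + e^(−1.4294) + e^(−3.3006) = 0.69844 + 0.23945 + 0.036861 = 0.97475.

Z = 0.975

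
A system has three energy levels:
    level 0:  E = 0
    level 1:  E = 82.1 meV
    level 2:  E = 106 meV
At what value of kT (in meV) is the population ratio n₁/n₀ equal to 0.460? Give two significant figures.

n₁/n₀ = exp[−(E₁−E₀)/kT] = 0.460.
⇒ (E₁−E₀)/kT = ln(1/0.460) = ln(2.174) = 0.7766.
kT = 82.1 meV / 0.7766 = 110 meV.

110 meV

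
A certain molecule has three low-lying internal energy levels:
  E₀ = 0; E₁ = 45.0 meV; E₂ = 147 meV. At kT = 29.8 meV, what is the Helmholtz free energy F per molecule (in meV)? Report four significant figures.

-6.123 meV

Eᵢ/kT = 0, 1.51007, 4.93289.
Z = Σ e^(−Eᵢ/kT) = e^(−0) + e^(−1.51007) + e^(−4.93289) = 1.00000 + 0.220895 + 0.00720565 = 1.22810.
F = −kT ln Z = −29.8 × ln(1.22810) = −29.8 × 0.205468 = -6.123 meV.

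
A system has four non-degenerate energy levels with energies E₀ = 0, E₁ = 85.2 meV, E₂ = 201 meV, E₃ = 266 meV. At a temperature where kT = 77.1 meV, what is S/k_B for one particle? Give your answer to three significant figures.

Eᵢ/kT = 0, 1.1051, 2.6070, 3.4501.
Z = Σ e^(−Eᵢ/kT) = e^(−0) + e^(−1.1051) + e^(−2.6070) + e^(−3.4501) = 1.0000 + 0.33118 + 0.073755 + 0.031742 = 1.4367.
⟨E⟩ = Σ EᵢPᵢ = 35.835 meV.
S/k_B = ln Z + ⟨E⟩/kT = ln(1.4367) + 35.835/77.1 = 0.36235 + 0.46479 = 0.827.

0.827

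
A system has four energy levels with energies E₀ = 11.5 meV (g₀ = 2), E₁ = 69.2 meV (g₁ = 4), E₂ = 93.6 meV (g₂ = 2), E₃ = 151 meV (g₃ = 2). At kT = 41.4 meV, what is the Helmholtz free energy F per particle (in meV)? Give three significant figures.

Eᵢ/kT = 0.27778, 1.6715, 2.2609, 3.6473.
Z = Σ gᵢe^(−Eᵢ/kT) = 2·e^(−0.27778) + 4·e^(−1.6715) + 2·e^(−2.2609) + 2·e^(−3.6473) = 1.5149 + 0.75186 + 0.20851 + 0.052123 = 2.5274.
F = −kT ln Z = −41.4 × ln(2.5274) = −41.4 × 0.92719 = -38.4 meV.

-38.4 meV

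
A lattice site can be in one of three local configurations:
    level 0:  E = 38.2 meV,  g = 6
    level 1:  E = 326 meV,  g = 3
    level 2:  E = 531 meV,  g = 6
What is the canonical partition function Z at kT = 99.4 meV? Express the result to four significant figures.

Z = 4.227

Eᵢ/kT = 0.384306, 3.27968, 5.34205.
Z = Σ gᵢe^(−Eᵢ/kT) = 6·e^(−0.384306) + 3·e^(−3.27968) + 6·e^(−5.34205) = 4.08554 + 0.112921 + 0.0287163 = 4.22718.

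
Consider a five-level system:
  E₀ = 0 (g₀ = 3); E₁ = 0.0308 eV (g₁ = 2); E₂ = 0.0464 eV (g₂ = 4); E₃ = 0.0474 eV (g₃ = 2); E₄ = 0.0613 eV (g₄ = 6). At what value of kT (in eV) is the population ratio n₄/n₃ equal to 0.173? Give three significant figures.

n₄/n₃ = (g₄/g₃) exp[−(E₄−E₃)/kT] = 0.173.
⇒ (E₄−E₃)/kT = ln((6/2)/0.173) = ln(17.341) = 2.8531.
kT = 0.0139 eV / 2.8531 = 0.00487 eV.

0.00487 eV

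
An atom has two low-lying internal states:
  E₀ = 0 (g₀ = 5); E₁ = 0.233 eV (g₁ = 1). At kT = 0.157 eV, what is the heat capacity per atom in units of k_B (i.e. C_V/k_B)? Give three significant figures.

Eᵢ/kT = 0, 1.4841.
Z = Σ gᵢe^(−Eᵢ/kT) = 5·e^(−0) + 1·e^(−1.4841) = 5.0000 + 0.22671 = 5.2267.
⟨E⟩ = 0.010106 eV, ⟨E²⟩ = 0.0023548 eV².
C_V/k_B = (⟨E²⟩ − ⟨E⟩²)/(kT)² = (0.0023548 − 0.00010213)/0.024649 = 0.0914.

0.0914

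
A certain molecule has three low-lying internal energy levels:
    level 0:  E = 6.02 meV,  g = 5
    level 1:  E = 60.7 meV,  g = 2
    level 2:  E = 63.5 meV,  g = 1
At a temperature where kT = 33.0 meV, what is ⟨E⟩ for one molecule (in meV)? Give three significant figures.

11.6 meV

Eᵢ/kT = 0.18242, 1.8394, 1.9242.
Z = Σ gᵢe^(−Eᵢ/kT) = 5·e^(−0.18242) + 2·e^(−1.8394) + 1·e^(−1.9242) = 4.1663 + 0.31783 + 0.14599 = 4.6301.
⟨E⟩ = Σ Eᵢ gᵢe^(−Eᵢ/kT) / Z = (6.02·4.1663 + 60.7·0.31783 + 63.5·0.14599) / 4.6301 = 11.6 meV.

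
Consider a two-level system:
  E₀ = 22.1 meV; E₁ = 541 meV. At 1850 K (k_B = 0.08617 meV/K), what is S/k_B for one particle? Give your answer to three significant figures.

0.159

k_BT = 0.08617 × 1850 K = 159.41 meV.
Eᵢ/kT = 0.13864, 3.3938.
Z = Σ e^(−Eᵢ/kT) = e^(−0.13864) + e^(−3.3938) = 0.87054 + 0.033581 = 0.90412.
⟨E⟩ = Σ EᵢPᵢ = 41.373 meV.
S/k_B = ln Z + ⟨E⟩/kT = ln(0.90412) + 41.373/159.41 = -0.10079 + 0.25954 = 0.159.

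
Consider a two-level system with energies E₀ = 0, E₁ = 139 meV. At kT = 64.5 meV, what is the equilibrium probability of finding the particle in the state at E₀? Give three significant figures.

Eᵢ/kT = 0, 2.1550.
Z = Σ e^(−Eᵢ/kT) = e^(−0) + e^(−2.1550) = 1.0000 + 0.11590 = 1.1159.
P₀ = e^(−E₀/kT) / Z = 1.0000/1.1159 = 0.896.

0.896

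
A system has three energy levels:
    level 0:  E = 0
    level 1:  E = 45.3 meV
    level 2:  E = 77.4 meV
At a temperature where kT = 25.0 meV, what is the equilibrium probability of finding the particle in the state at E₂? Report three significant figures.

Eᵢ/kT = 0, 1.8120, 3.0960.
Z = Σ e^(−Eᵢ/kT) = e^(−0) + e^(−1.8120) + e^(−3.0960) = 1.0000 + 0.16333 + 0.045230 = 1.2086.
P₂ = e^(−E₂/kT) / Z = 0.045230/1.2086 = 0.0374.

0.0374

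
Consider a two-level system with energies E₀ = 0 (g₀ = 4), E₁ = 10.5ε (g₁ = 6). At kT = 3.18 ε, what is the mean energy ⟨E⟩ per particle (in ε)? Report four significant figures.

Eᵢ/kT = 0, 3.30189.
Z = Σ gᵢe^(−Eᵢ/kT) = 4·e^(−0) + 6·e^(−3.30189) = 4.00000 + 0.220881 = 4.22088.
⟨E⟩ = Σ Eᵢ gᵢe^(−Eᵢ/kT) / Z = (0·4.00000 + 10.5·0.220881) / 4.22088 = 0.5495 ε.

0.5495 ε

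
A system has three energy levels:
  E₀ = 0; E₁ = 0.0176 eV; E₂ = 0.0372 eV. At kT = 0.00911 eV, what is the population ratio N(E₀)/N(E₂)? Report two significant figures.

n₀/n₂ = exp[−(E₀−E₂)/kT] = exp(−(-0.0372 eV)/(0.00911 eV)) = exp(4.083) = 59.

59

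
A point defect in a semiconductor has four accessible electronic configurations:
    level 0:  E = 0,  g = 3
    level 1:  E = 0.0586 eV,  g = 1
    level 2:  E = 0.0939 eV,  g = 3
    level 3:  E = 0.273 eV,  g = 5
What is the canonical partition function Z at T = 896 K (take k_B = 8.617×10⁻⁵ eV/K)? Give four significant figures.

Z = 4.503

k_BT = 8.617×10⁻⁵ × 896 K = 0.0772083 eV.
Eᵢ/kT = 0, 0.758986, 1.21619, 3.53589.
Z = Σ gᵢe^(−Eᵢ/kT) = 3·e^(−0) + 1·e^(−0.758986) + 3·e^(−1.21619) + 5·e^(−3.53589) = 3.00000 + 0.468141 + 0.889071 + 0.145664 = 4.50288.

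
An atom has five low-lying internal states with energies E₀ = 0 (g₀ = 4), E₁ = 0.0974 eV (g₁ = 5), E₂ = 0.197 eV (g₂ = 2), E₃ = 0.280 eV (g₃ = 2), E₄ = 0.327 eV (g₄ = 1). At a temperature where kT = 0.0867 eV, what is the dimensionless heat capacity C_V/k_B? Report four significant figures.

0.5219

Eᵢ/kT = 0, 1.12341, 2.27220, 3.22953, 3.77163.
Z = Σ gᵢe^(−Eᵢ/kT) = 4·e^(−0) + 5·e^(−1.12341) + 2·e^(−2.27220) + 2·e^(−3.22953) + 1·e^(−3.77163) = 4.00000 + 1.62585 + 0.206170 + 0.0791522 + 0.0230145 = 5.93419.
⟨E⟩ = 0.0385329 eV, ⟨E²⟩ = 0.00540794 eV².
C_V/k_B = (⟨E²⟩ − ⟨E⟩²)/(kT)² = (0.00540794 − 0.00148478)/0.00751689 = 0.5219.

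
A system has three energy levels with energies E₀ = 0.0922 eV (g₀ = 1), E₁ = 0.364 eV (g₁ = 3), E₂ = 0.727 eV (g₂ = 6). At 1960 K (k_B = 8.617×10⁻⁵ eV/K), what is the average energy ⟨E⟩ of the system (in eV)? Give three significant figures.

0.237 eV

k_BT = 8.617×10⁻⁵ × 1960 K = 0.16889 eV.
Eᵢ/kT = 0.54592, 2.1552, 4.3046.
Z = Σ gᵢe^(−Eᵢ/kT) = 1·e^(−0.54592) + 3·e^(−2.1552) + 6·e^(−4.3046) = 0.57931 + 0.34764 + 0.081038 = 1.0080.
⟨E⟩ = Σ Eᵢ gᵢe^(−Eᵢ/kT) / Z = (0.0922·0.57931 + 0.364·0.34764 + 0.727·0.081038) / 1.0080 = 0.237 eV.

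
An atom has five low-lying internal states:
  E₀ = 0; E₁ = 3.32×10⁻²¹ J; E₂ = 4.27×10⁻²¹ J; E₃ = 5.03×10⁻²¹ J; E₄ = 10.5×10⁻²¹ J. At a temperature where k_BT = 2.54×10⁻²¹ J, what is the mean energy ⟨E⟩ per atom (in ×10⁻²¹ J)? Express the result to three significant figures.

Eᵢ/kT = 0, 1.3071, 1.6811, 1.9803, 4.1339.
Z = Σ e^(−Eᵢ/kT) = e^(−0) + e^(−1.3071) + e^(−1.6811) + e^(−1.9803) + e^(−4.1339) = 1.0000 + 0.27060 + 0.18617 + 0.13803 + 0.016020 = 1.6108.
⟨E⟩ = Σ Eᵢ e^(−Eᵢ/kT) / Z = (0·1.0000 + 3.32·0.27060 + 4.27·0.18617 + 5.03·0.13803 + 10.5·0.016020) / 1.6108 = 1.59 ×10⁻²¹ J.

1.59 ×10⁻²¹ J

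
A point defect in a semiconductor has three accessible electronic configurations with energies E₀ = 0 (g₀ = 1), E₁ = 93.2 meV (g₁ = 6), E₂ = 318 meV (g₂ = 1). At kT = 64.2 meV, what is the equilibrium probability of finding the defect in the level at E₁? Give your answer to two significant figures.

Eᵢ/kT = 0, 1.452, 4.953.
Z = Σ gᵢe^(−Eᵢ/kT) = 1·e^(−0) + 6·e^(−1.452) + 1·e^(−4.953) = 1.000 + 1.405 + 0.007062 = 2.412.
P₁ = g₁ e^(−E₁/kT) / Z = 1.405/2.412 = 0.58.

0.58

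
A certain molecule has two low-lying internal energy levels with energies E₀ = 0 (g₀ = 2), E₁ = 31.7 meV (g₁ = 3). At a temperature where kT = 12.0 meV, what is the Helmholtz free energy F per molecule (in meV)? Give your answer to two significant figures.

-9.5 meV

Eᵢ/kT = 0, 2.642.
Z = Σ gᵢe^(−Eᵢ/kT) = 2·e^(−0) + 3·e^(−2.642) = 2.000 + 0.2137 = 2.214.
F = −kT ln Z = −12.0 × ln(2.214) = −12.0 × 0.7948 = -9.5 meV.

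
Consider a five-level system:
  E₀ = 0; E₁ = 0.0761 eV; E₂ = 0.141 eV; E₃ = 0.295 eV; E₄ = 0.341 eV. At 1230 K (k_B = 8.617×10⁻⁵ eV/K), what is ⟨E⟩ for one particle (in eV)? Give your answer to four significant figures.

0.05733 eV

k_BT = 8.617×10⁻⁵ × 1230 K = 0.105989 eV.
Eᵢ/kT = 0, 0.717999, 1.33033, 2.78331, 3.21732.
Z = Σ e^(−Eᵢ/kT) = e^(−0) + e^(−0.717999) + e^(−1.33033) + e^(−2.78331) + e^(−3.21732) = 1.00000 + 0.487727 + 0.264390 + 0.0618335 + 0.0400623 = 1.85401.
⟨E⟩ = Σ Eᵢ e^(−Eᵢ/kT) / Z = (0·1.00000 + 0.0761·0.487727 + 0.141·0.264390 + 0.295·0.0618335 + 0.341·0.0400623) / 1.85401 = 0.05733 eV.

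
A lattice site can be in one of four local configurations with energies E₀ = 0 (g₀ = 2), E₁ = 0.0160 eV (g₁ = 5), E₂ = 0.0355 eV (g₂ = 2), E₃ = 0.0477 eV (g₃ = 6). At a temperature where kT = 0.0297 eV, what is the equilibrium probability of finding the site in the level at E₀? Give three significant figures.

Eᵢ/kT = 0, 0.53872, 1.1953, 1.6061.
Z = Σ gᵢe^(−Eᵢ/kT) = 2·e^(−0) + 5·e^(−0.53872) + 2·e^(−1.1953) + 6·e^(−1.6061) = 2.0000 + 2.9175 + 0.60523 + 1.2040 = 6.7267.
P₀ = g₀ e^(−E₀/kT) / Z = 2.0000/6.7267 = 0.297.

0.297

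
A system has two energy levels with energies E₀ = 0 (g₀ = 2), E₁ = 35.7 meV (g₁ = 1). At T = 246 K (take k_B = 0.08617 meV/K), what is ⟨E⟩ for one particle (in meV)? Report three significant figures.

k_BT = 0.08617 × 246 K = 21.198 meV.
Eᵢ/kT = 0, 1.6841.
Z = Σ gᵢe^(−Eᵢ/kT) = 2·e^(−0) + 1·e^(−1.6841) = 2.0000 + 0.18561 = 2.1856.
⟨E⟩ = Σ Eᵢ gᵢe^(−Eᵢ/kT) / Z = (0·2.0000 + 35.7·0.18561) / 2.1856 = 3.03 meV.

3.03 meV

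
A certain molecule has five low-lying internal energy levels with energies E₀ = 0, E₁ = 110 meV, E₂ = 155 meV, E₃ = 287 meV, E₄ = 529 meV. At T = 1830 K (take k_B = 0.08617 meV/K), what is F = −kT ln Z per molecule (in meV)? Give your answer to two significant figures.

-110 meV

k_BT = 0.08617 × 1830 K = 157.7 meV.
Eᵢ/kT = 0, 0.6975, 0.9829, 1.820, 3.354.
Z = Σ e^(−Eᵢ/kT) = e^(−0) + e^(−0.6975) + e^(−0.9829) + e^(−1.820) + e^(−3.354) = 1.000 + 0.4978 + 0.3742 + 0.1620 + 0.03494 = 2.069.
F = −kT ln Z = −157.7 × ln(2.069) = −157.7 × 0.7271 = -110 meV.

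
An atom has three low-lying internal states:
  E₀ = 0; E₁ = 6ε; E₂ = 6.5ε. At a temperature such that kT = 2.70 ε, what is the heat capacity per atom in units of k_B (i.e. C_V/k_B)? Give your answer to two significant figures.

0.74

Eᵢ/kT = 0, 2.222, 2.407.
Z = Σ e^(−Eᵢ/kT) = e^(−0) + e^(−2.222) + e^(−2.407) = 1.000 + 0.1084 + 0.09009 = 1.198.
⟨E⟩ = 1.032 ε, ⟨E²⟩ = 6.435 ε².
C_V/k_B = (⟨E²⟩ − ⟨E⟩²)/(kT)² = (6.435 − 1.065)/7.290 = 0.74.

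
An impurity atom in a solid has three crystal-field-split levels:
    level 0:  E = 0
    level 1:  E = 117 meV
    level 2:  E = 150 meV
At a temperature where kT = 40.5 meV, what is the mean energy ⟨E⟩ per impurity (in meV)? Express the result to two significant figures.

9.4 meV

Eᵢ/kT = 0, 2.889, 3.704.
Z = Σ e^(−Eᵢ/kT) = e^(−0) + e^(−2.889) + e^(−3.704) = 1.000 + 0.05563 + 0.02462 = 1.080.
⟨E⟩ = Σ Eᵢ e^(−Eᵢ/kT) / Z = (0·1.000 + 117·0.05563 + 150·0.02462) / 1.080 = 9.4 meV.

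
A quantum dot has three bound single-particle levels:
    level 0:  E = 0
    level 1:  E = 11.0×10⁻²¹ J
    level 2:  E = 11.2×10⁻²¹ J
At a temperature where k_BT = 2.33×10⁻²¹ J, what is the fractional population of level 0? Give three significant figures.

0.983

Eᵢ/kT = 0, 4.7210, 4.8069.
Z = Σ e^(−Eᵢ/kT) = e^(−0) + e^(−4.7210) + e^(−4.8069) = 1.0000 + 0.0089063 + 0.0081732 = 1.0171.
P₀ = e^(−E₀/kT) / Z = 1.0000/1.0171 = 0.983.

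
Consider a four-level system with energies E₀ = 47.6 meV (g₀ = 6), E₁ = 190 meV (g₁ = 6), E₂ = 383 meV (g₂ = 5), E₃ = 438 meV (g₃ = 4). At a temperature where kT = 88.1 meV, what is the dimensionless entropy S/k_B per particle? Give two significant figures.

2.3

Eᵢ/kT = 0.5403, 2.157, 4.347, 4.972.
Z = Σ gᵢe^(−Eᵢ/kT) = 6·e^(−0.5403) + 6·e^(−2.157) + 5·e^(−4.347) + 4·e^(−4.972) = 3.495 + 0.6940 + 0.06473 + 0.02772 = 4.281.
⟨E⟩ = Σ EᵢPᵢ = 78.29 meV.
S/k_B = ln Z + ⟨E⟩/kT = ln(4.281) + 78.29/88.1 = 1.454 + 0.8886 = 2.3.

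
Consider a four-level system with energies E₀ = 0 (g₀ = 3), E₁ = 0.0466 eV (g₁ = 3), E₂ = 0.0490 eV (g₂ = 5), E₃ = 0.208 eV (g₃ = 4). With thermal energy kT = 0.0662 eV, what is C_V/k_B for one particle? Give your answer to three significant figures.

0.306

Eᵢ/kT = 0, 0.70393, 0.74018, 3.1420.
Z = Σ gᵢe^(−Eᵢ/kT) = 3·e^(−0) + 3·e^(−0.70393) + 5·e^(−0.74018) + 4·e^(−3.1420) = 3.0000 + 1.4839 + 2.3851 + 0.17279 = 7.0418.
⟨E⟩ = 0.031520 eV, ⟨E²⟩ = 0.0023324 eV².
C_V/k_B = (⟨E²⟩ − ⟨E⟩²)/(kT)² = (0.0023324 − 0.00099351)/0.0043824 = 0.306.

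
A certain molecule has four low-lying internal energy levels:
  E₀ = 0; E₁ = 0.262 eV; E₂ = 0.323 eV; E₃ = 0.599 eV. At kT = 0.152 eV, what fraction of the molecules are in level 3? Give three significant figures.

Eᵢ/kT = 0, 1.7237, 2.1250, 3.9408.
Z = Σ e^(−Eᵢ/kT) = e^(−0) + e^(−1.7237) + e^(−2.1250) + e^(−3.9408) = 1.0000 + 0.17840 + 0.11943 + 0.019433 = 1.3173.
P₃ = e^(−E₃/kT) / Z = 0.019433/1.3173 = 0.0148.

0.0148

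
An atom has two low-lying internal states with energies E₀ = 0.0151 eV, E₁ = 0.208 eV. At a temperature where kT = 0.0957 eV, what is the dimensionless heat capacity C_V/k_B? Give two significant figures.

0.42

Eᵢ/kT = 0.1578, 2.173.
Z = Σ e^(−Eᵢ/kT) = e^(−0.1578) + e^(−2.173) = 0.8540 + 0.1138 = 0.9678.
⟨E⟩ = 0.03778 eV, ⟨E²⟩ = 0.005288 eV².
C_V/k_B = (⟨E²⟩ − ⟨E⟩²)/(kT)² = (0.005288 − 0.001427)/0.009158 = 0.42.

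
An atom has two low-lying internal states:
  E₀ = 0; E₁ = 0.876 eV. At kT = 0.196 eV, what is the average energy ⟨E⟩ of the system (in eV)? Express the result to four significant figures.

0.009920 eV

Eᵢ/kT = 0, 4.46939.
Z = Σ e^(−Eᵢ/kT) = e^(−0) + e^(−4.46939) = 1.00000 + 0.0114543 = 1.01145.
⟨E⟩ = Σ Eᵢ e^(−Eᵢ/kT) / Z = (0·1.00000 + 0.876·0.0114543) / 1.01145 = 0.009920 eV.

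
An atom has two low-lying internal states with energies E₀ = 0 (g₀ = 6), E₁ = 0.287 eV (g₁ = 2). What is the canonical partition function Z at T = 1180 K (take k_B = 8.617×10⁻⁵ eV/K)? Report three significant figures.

Z = 6.12

k_BT = 8.617×10⁻⁵ × 1180 K = 0.10168 eV.
Eᵢ/kT = 0, 2.8226.
Z = Σ gᵢe^(−Eᵢ/kT) = 6·e^(−0) + 2·e^(−2.8226) = 6.0000 + 0.11890 = 6.1189.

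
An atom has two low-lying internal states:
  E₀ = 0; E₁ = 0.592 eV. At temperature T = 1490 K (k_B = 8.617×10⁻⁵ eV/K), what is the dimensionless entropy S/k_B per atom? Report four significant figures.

0.05529

k_BT = 8.617×10⁻⁵ × 1490 K = 0.128393 eV.
Eᵢ/kT = 0, 4.61084.
Z = Σ e^(−Eᵢ/kT) = e^(−0) + e^(−4.61084) = 1.00000 + 0.00994346 = 1.00994.
⟨E⟩ = Σ EᵢPᵢ = 0.00582859 eV.
S/k_B = ln Z + ⟨E⟩/kT = ln(1.00994) + 0.00582859/0.128393 = 0.00989092 + 0.0453965 = 0.05529.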